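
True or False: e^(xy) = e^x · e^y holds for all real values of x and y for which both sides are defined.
False.

Claim: e^(xy) = e^x · e^y.
Test a specific point where both sides are defined: x = 1, y = -1.
LHS = e^(xy) ≈ 0.3679
RHS = e^x · e^y ≈ 1.0000
Since 0.3679 ≠ 1.0000, the equation fails at this point, so it cannot hold for all real values of x and y for which both sides are defined.
e^x · e^y = e^(x+y), not e^(xy).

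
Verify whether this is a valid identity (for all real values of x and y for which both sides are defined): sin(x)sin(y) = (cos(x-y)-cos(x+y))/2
Yes, this is an identity.

Claim: sin(x)sin(y) = (cos(x-y)-cos(x+y))/2.
Reasoning: cos(x-y) = cos(x)cos(y) + sin(x)sin(y) and cos(x+y) = cos(x)cos(y) - sin(x)sin(y). Subtracting, cos(x-y) - cos(x+y) = 2sin(x)sin(y); divide by 2.
So the two sides agree for all real values of x and y for which both sides are defined.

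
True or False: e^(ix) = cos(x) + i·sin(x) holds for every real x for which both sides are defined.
Claim: e^(ix) = cos(x) + i·sin(x).
Reasoning: Euler's formula. Expand e^(ix) = Σ (ix)^k / k!. Since i² = -1, the even-k terms are Σ (-1)^m x^(2m)/(2m)! = cos(x) and the odd-k terms are i · Σ (-1)^m x^(2m+1)/(2m+1)! = i·sin(x).
So the two sides agree for every real x for which both sides are defined.

Conclusion: True.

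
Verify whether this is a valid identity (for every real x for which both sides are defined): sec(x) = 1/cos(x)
Claim: sec(x) = 1/cos(x).
Reasoning: sec(x) is by definition the reciprocal of cos(x), wherever cos(x) ≠ 0.
So the two sides agree for every real x for which both sides are defined.

Conclusion: Yes, this is an identity.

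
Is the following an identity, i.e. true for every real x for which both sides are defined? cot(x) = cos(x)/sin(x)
Claim: cot(x) = cos(x)/sin(x).
Reasoning: cot(x) is defined as 1/tan(x) = 1/(sin(x)/cos(x)) = cos(x)/sin(x), wherever sin(x) ≠ 0.
So the two sides agree for every real x for which both sides are defined.

Conclusion: Yes, this is an identity.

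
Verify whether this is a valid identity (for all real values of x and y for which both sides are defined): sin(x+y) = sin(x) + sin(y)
No, this is NOT an identity.

Claim: sin(x+y) = sin(x) + sin(y).
Test a specific point where both sides are defined: x = π/3, y = π.
LHS = sin(x+y) ≈ -0.8660
RHS = sin(x) + sin(y) ≈ 0.8660
Since -0.8660 ≠ 0.8660, the equation fails at this point, so it cannot hold for all real values of x and y for which both sides are defined.
The correct expansion is sin(x+y) = sin(x)cos(y) + cos(x)sin(y); sine is not additive.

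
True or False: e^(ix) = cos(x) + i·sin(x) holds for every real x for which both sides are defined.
True.

Claim: e^(ix) = cos(x) + i·sin(x).
Reasoning: Euler's formula. Expand e^(ix) = Σ (ix)^k / k!. Since i² = -1, the even-k terms are Σ (-1)^m x^(2m)/(2m)! = cos(x) and the odd-k terms are i · Σ (-1)^m x^(2m+1)/(2m+1)! = i·sin(x).
So the two sides agree for every real x for which both sides are defined.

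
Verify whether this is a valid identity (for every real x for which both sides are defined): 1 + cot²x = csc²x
Yes, this is an identity.

Claim: 1 + cot²x = csc²x.
Reasoning: Start from sin²x + cos²x = 1 and divide every term by sin²x (allowed wherever cot x and csc x are defined): 1 + cot²x = 1/sin²x = csc²x.
So the two sides agree for every real x for which both sides are defined.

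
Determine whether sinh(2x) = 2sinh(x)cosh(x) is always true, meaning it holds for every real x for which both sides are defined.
Claim: sinh(2x) = 2sinh(x)cosh(x).
Reasoning: 2sinh(x)cosh(x) = 2 · (e^x - e^-x)/2 · (e^x + e^-x)/2 = (e^(2x) - e^(-2x))/2 = sinh(2x).
So the two sides agree for every real x for which both sides are defined.

Conclusion: Yes, this is an identity.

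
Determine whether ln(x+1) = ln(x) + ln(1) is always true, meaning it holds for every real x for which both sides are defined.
No, this is NOT an identity.

Claim: ln(x+1) = ln(x) + ln(1).
Test a specific point where both sides are defined: x = 5.
LHS = ln(x+1) ≈ 1.7918
RHS = ln(x) + ln(1) ≈ 1.6094
Since 1.7918 ≠ 1.6094, the equation fails at this point, so it cannot hold for every real x for which both sides are defined.
ln(1) = 0, so the right side is just ln(x), which differs from ln(x+1).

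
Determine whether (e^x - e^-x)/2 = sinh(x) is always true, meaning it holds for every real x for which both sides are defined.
Yes, this is an identity.

Claim: (e^x - e^-x)/2 = sinh(x).
Reasoning: This is exactly the definition of the hyperbolic sine: sinh(x) := (e^x - e^-x)/2.
So the two sides agree for every real x for which both sides are defined.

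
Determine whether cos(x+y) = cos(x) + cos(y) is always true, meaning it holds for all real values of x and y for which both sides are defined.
No, this is NOT an identity.

Claim: cos(x+y) = cos(x) + cos(y).
Test a specific point where both sides are defined: x = -π/3, y = -π/6.
LHS = cos(x+y) ≈ 0.0000
RHS = cos(x) + cos(y) ≈ 1.3660
Since 0.0000 ≠ 1.3660, the equation fails at this point, so it cannot hold for all real values of x and y for which both sides are defined.
The correct expansion is cos(x+y) = cos(x)cos(y) - sin(x)sin(y); cosine is not additive.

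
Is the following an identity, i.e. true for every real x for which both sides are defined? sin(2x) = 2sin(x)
Claim: sin(2x) = 2sin(x).
Test a specific point where both sides are defined: x = -π/6.
LHS = sin(2x) ≈ -0.8660
RHS = 2sin(x) ≈ -1.0000
Since -0.8660 ≠ -1.0000, the equation fails at this point, so it cannot hold for every real x for which both sides are defined.
The correct double-angle formula is sin(2x) = 2sin(x)cos(x).

Conclusion: No, this is NOT an identity.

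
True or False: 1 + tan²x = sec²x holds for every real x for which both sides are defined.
Claim: 1 + tan²x = sec²x.
Reasoning: Start from sin²x + cos²x = 1 and divide every term by cos²x (allowed wherever tan x and sec x are defined): tan²x + 1 = 1/cos²x = sec²x.
So the two sides agree for every real x for which both sides are defined.

Conclusion: True.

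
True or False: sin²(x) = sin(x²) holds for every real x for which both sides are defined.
False.

Claim: sin²(x) = sin(x²).
Test a specific point where both sides are defined: x = 2π/3.
LHS = sin²(x) ≈ 0.7500
RHS = sin(x²) ≈ -0.9474
Since 0.7500 ≠ -0.9474, the equation fails at this point, so it cannot hold for every real x for which both sides are defined.
sin²(x) means (sin x)², squaring the output; sin(x²) squares the input. These are different functions.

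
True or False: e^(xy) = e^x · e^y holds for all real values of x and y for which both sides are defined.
Claim: e^(xy) = e^x · e^y.
Test a specific point where both sides are defined: x = 4, y = 3/2.
LHS = e^(xy) ≈ 403.4288
RHS = e^x · e^y ≈ 244.6919
Since 403.4288 ≠ 244.6919, the equation fails at this point, so it cannot hold for all real values of x and y for which both sides are defined.
e^x · e^y = e^(x+y), not e^(xy).

Conclusion: False.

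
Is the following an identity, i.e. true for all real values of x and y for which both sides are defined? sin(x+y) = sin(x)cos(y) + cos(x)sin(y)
Claim: sin(x+y) = sin(x)cos(y) + cos(x)sin(y).
Reasoning: By Euler's formula e^(i(x+y)) = e^(ix)·e^(iy) = (cos x + i·sin x)(cos y + i·sin y). The imaginary part of the left side is sin(x+y); the imaginary part of the product is sin(x)cos(y) + cos(x)sin(y).
So the two sides agree for all real values of x and y for which both sides are defined.

Conclusion: Yes, this is an identity.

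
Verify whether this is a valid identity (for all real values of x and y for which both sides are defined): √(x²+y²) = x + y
No, this is NOT an identity.

Claim: √(x²+y²) = x + y.
Test a specific point where both sides are defined: x = 5, y = 1.
LHS = √(x²+y²) ≈ 5.0990
RHS = x + y ≈ 6.0000
Since 5.0990 ≠ 6.0000, the equation fails at this point, so it cannot hold for all real values of x and y for which both sides are defined.
(x+y)² = x² + 2xy + y², not x² + y², so the square root does not split this way.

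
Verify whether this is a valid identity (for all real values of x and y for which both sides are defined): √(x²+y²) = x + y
Claim: √(x²+y²) = x + y.
Test a specific point where both sides are defined: x = 5, y = 3/2.
LHS = √(x²+y²) ≈ 5.2202
RHS = x + y ≈ 6.5000
Since 5.2202 ≠ 6.5000, the equation fails at this point, so it cannot hold for all real values of x and y for which both sides are defined.
(x+y)² = x² + 2xy + y², not x² + y², so the square root does not split this way.

Conclusion: No, this is NOT an identity.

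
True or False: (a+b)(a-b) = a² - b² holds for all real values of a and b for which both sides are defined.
True.

Claim: (a+b)(a-b) = a² - b².
Reasoning: Expand: (a+b)(a-b) = a² - ab + ba - b² = a² - b² (the cross terms cancel).
So the two sides agree for all real values of a and b for which both sides are defined.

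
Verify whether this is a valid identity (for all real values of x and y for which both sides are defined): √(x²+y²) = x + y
No, this is NOT an identity.

Claim: √(x²+y²) = x + y.
Test a specific point where both sides are defined: x = -2, y = 3/2.
LHS = √(x²+y²) ≈ 2.5000
RHS = x + y ≈ -0.5000
Since 2.5000 ≠ -0.5000, the equation fails at this point, so it cannot hold for all real values of x and y for which both sides are defined.
(x+y)² = x² + 2xy + y², not x² + y², so the square root does not split this way.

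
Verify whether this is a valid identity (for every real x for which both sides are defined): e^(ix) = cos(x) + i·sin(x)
Yes, this is an identity.

Claim: e^(ix) = cos(x) + i·sin(x).
Reasoning: Euler's formula. Expand e^(ix) = Σ (ix)^k / k!. Since i² = -1, the even-k terms are Σ (-1)^m x^(2m)/(2m)! = cos(x) and the odd-k terms are i · Σ (-1)^m x^(2m+1)/(2m+1)! = i·sin(x).
So the two sides agree for every real x for which both sides are defined.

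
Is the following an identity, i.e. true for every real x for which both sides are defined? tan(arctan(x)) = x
Yes, this is an identity.

Claim: tan(arctan(x)) = x.
Reasoning: For every real x, arctan(x) is by definition the angle in (-π/2, π/2) whose tangent equals x. Taking the tangent of that angle returns x.
So the two sides agree for every real x for which both sides are defined.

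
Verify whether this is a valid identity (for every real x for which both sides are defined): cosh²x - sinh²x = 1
Claim: cosh²x - sinh²x = 1.
Reasoning: With cosh(x) = (e^x + e^-x)/2 and sinh(x) = (e^x - e^-x)/2: cosh²x = (e^(2x) + 2 + e^(-2x))/4 and sinh²x = (e^(2x) - 2 + e^(-2x))/4. Subtracting leaves 4/4 = 1.
So the two sides agree for every real x for which both sides are defined.

Conclusion: Yes, this is an identity.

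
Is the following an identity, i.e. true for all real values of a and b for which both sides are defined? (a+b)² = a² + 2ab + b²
Claim: (a+b)² = a² + 2ab + b².
Reasoning: Expand: (a+b)² = (a+b)(a+b) = a·a + a·b + b·a + b·b = a² + 2ab + b².
So the two sides agree for all real values of a and b for which both sides are defined.

Conclusion: Yes, this is an identity.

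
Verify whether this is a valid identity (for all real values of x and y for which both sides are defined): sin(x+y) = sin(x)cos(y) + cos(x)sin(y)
Yes, this is an identity.

Claim: sin(x+y) = sin(x)cos(y) + cos(x)sin(y).
Reasoning: By Euler's formula e^(i(x+y)) = e^(ix)·e^(iy) = (cos x + i·sin x)(cos y + i·sin y). The imaginary part of the left side is sin(x+y); the imaginary part of the product is sin(x)cos(y) + cos(x)sin(y).
So the two sides agree for all real values of x and y for which both sides are defined.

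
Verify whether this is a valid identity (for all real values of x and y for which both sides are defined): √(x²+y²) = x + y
No, this is NOT an identity.

Claim: √(x²+y²) = x + y.
Test a specific point where both sides are defined: x = 4, y = 3.
LHS = √(x²+y²) ≈ 5.0000
RHS = x + y ≈ 7.0000
Since 5.0000 ≠ 7.0000, the equation fails at this point, so it cannot hold for all real values of x and y for which both sides are defined.
(x+y)² = x² + 2xy + y², not x² + y², so the square root does not split this way.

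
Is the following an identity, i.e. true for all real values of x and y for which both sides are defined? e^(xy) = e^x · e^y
No, this is NOT an identity.

Claim: e^(xy) = e^x · e^y.
Test a specific point where both sides are defined: x = -1, y = 4.
LHS = e^(xy) ≈ 0.0183
RHS = e^x · e^y ≈ 20.0855
Since 0.0183 ≠ 20.0855, the equation fails at this point, so it cannot hold for all real values of x and y for which both sides are defined.
e^x · e^y = e^(x+y), not e^(xy).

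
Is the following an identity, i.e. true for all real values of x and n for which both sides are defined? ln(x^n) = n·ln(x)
Claim: ln(x^n) = n·ln(x).
Reasoning: The right side requires x > 0. For x > 0, x^n = (e^(ln x))^n = e^(n·ln x), so taking ln of both sides gives ln(x^n) = n·ln(x).
So the two sides agree for all real values of x and n for which both sides are defined.

Conclusion: Yes, this is an identity.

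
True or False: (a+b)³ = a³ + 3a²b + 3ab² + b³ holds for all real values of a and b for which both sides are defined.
Claim: (a+b)³ = a³ + 3a²b + 3ab² + b³.
Reasoning: (a+b)³ = (a+b)(a+b)² = (a+b)(a² + 2ab + b²) = a³ + 2a²b + ab² + a²b + 2ab² + b³ = a³ + 3a²b + 3ab² + b³.
So the two sides agree for all real values of a and b for which both sides are defined.

Conclusion: True.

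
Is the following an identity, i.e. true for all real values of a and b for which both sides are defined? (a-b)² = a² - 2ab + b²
Claim: (a-b)² = a² - 2ab + b².
Reasoning: Expand: (a-b)² = (a-b)(a-b) = a·a - a·b - b·a + b·b = a² - 2ab + b².
So the two sides agree for all real values of a and b for which both sides are defined.

Conclusion: Yes, this is an identity.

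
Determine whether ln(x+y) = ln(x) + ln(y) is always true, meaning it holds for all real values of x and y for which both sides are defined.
No, this is NOT an identity.

Claim: ln(x+y) = ln(x) + ln(y).
Test a specific point where both sides are defined: x = 2, y = 4.
LHS = ln(x+y) ≈ 1.7918
RHS = ln(x) + ln(y) ≈ 2.0794
Since 1.7918 ≠ 2.0794, the equation fails at this point, so it cannot hold for all real values of x and y for which both sides are defined.
ln(x) + ln(y) = ln(xy), not ln(x+y).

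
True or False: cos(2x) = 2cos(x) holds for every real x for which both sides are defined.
False.

Claim: cos(2x) = 2cos(x).
Test a specific point where both sides are defined: x = 3π/4.
LHS = cos(2x) ≈ 0.0000
RHS = 2cos(x) ≈ -1.4142
Since 0.0000 ≠ -1.4142, the equation fails at this point, so it cannot hold for every real x for which both sides are defined.
The correct double-angle formula is cos(2x) = cos²x - sin²x.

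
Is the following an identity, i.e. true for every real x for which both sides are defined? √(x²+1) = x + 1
No, this is NOT an identity.

Claim: √(x²+1) = x + 1.
Test a specific point where both sides are defined: x = 4.
LHS = √(x²+1) ≈ 4.1231
RHS = x + 1 ≈ 5.0000
Since 4.1231 ≠ 5.0000, the equation fails at this point, so it cannot hold for every real x for which both sides are defined.
(x+1)² = x² + 2x + 1 ≠ x² + 1 unless x = 0.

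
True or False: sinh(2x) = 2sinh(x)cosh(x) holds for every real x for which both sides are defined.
Claim: sinh(2x) = 2sinh(x)cosh(x).
Reasoning: 2sinh(x)cosh(x) = 2 · (e^x - e^-x)/2 · (e^x + e^-x)/2 = (e^(2x) - e^(-2x))/2 = sinh(2x).
So the two sides agree for every real x for which both sides are defined.

Conclusion: True.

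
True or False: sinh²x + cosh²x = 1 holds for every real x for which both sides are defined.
False.

Claim: sinh²x + cosh²x = 1.
Test a specific point where both sides are defined: x = 4.
LHS = sinh²x + cosh²x ≈ 1490.4792
RHS = 1 ≈ 1.0000
Since 1490.4792 ≠ 1.0000, the equation fails at this point, so it cannot hold for every real x for which both sides are defined.
The correct hyperbolic identity is cosh²x - sinh²x = 1 (a difference); the sum sinh²x + cosh²x equals cosh(2x).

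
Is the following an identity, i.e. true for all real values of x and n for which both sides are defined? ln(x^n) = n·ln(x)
Yes, this is an identity.

Claim: ln(x^n) = n·ln(x).
Reasoning: The right side requires x > 0. For x > 0, x^n = (e^(ln x))^n = e^(n·ln x), so taking ln of both sides gives ln(x^n) = n·ln(x).
So the two sides agree for all real values of x and n for which both sides are defined.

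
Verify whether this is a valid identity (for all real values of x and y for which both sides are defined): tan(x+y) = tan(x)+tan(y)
No, this is NOT an identity.

Claim: tan(x+y) = tan(x)+tan(y).
Test a specific point where both sides are defined: x = π/4, y = -π/3.
LHS = tan(x+y) ≈ -0.2679
RHS = tan(x)+tan(y) ≈ -0.7321
Since -0.2679 ≠ -0.7321, the equation fails at this point, so it cannot hold for all real values of x and y for which both sides are defined.
The correct formula is tan(x+y) = (tan(x) + tan(y))/(1 - tan(x)tan(y)).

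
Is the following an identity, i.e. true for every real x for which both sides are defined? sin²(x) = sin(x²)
Claim: sin²(x) = sin(x²).
Test a specific point where both sides are defined: x = -π/3.
LHS = sin²(x) ≈ 0.7500
RHS = sin(x²) ≈ 0.8897
Since 0.7500 ≠ 0.8897, the equation fails at this point, so it cannot hold for every real x for which both sides are defined.
sin²(x) means (sin x)², squaring the output; sin(x²) squares the input. These are different functions.

Conclusion: No, this is NOT an identity.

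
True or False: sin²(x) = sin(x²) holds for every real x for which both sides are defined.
Claim: sin²(x) = sin(x²).
Test a specific point where both sides are defined: x = -π/3.
LHS = sin²(x) ≈ 0.7500
RHS = sin(x²) ≈ 0.8897
Since 0.7500 ≠ 0.8897, the equation fails at this point, so it cannot hold for every real x for which both sides are defined.
sin²(x) means (sin x)², squaring the output; sin(x²) squares the input. These are different functions.

Conclusion: False.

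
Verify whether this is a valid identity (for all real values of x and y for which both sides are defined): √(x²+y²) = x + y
No, this is NOT an identity.

Claim: √(x²+y²) = x + y.
Test a specific point where both sides are defined: x = 3, y = -3.
LHS = √(x²+y²) ≈ 4.2426
RHS = x + y ≈ 0.0000
Since 4.2426 ≠ 0.0000, the equation fails at this point, so it cannot hold for all real values of x and y for which both sides are defined.
(x+y)² = x² + 2xy + y², not x² + y², so the square root does not split this way.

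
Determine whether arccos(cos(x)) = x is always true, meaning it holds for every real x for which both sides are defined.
No, this is NOT an identity.

Claim: arccos(cos(x)) = x.
Test a specific point where both sides are defined: x = -π/2.
LHS = arccos(cos(x)) ≈ 1.5708
RHS = x ≈ -1.5708
Since 1.5708 ≠ -1.5708, the equation fails at this point, so it cannot hold for every real x for which both sides are defined.
arccos only returns values in [0, π], so arccos(cos(x)) = x holds only for x in that interval, not for all real x.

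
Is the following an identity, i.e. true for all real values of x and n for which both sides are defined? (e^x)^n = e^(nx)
Claim: (e^x)^n = e^(nx).
Reasoning: e^x is a positive real number, and for a positive base B and real exponent n, B^n = e^(n·ln B). With B = e^x, ln B = x, so (e^x)^n = e^(n·x).
So the two sides agree for all real values of x and n for which both sides are defined.

Conclusion: Yes, this is an identity.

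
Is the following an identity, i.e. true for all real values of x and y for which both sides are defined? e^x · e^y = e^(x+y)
Claim: e^x · e^y = e^(x+y).
Reasoning: This is the law of exponents for a common base: multiplying powers adds exponents. E.g. from the series, (Σ x^j/j!)(Σ y^k/k!) = Σ_m (Σ_{j+k=m} x^j y^k/(j!k!)) = Σ_m (x+y)^m/m! by the binomial theorem.
So the two sides agree for all real values of x and y for which both sides are defined.

Conclusion: Yes, this is an identity.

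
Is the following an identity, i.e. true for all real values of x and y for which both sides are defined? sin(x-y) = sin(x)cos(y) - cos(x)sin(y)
Claim: sin(x-y) = sin(x)cos(y) - cos(x)sin(y).
Reasoning: Replace y by -y in sin(x+y) = sin(x)cos(y) + cos(x)sin(y) and use cos(-y) = cos(y), sin(-y) = -sin(y): sin(x-y) = sin(x)cos(y) - cos(x)sin(y).
So the two sides agree for all real values of x and y for which both sides are defined.

Conclusion: Yes, this is an identity.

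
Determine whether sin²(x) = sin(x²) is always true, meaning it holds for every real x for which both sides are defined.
Claim: sin²(x) = sin(x²).
Test a specific point where both sides are defined: x = -π/2.
LHS = sin²(x) ≈ 1.0000
RHS = sin(x²) ≈ 0.6243
Since 1.0000 ≠ 0.6243, the equation fails at this point, so it cannot hold for every real x for which both sides are defined.
sin²(x) means (sin x)², squaring the output; sin(x²) squares the input. These are different functions.

Conclusion: No, this is NOT an identity.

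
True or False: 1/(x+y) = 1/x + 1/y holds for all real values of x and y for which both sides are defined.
Claim: 1/(x+y) = 1/x + 1/y.
Test a specific point where both sides are defined: x = -2, y = -2.
LHS = 1/(x+y) ≈ -0.2500
RHS = 1/x + 1/y ≈ -1.0000
Since -0.2500 ≠ -1.0000, the equation fails at this point, so it cannot hold for all real values of x and y for which both sides are defined.
1/x + 1/y = (x+y)/(xy), which is not 1/(x+y).

Conclusion: False.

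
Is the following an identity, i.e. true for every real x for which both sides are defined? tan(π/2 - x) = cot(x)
Claim: tan(π/2 - x) = cot(x).
Reasoning: tan(π/2 - x) = sin(π/2 - x)/cos(π/2 - x) = cos(x)/sin(x) = cot(x), using the cofunction identities sin(π/2 - x) = cos(x) and cos(π/2 - x) = sin(x).
So the two sides agree for every real x for which both sides are defined.

Conclusion: Yes, this is an identity.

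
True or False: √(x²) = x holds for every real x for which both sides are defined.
Claim: √(x²) = x.
Test a specific point where both sides are defined: x = -3.
LHS = √(x²) ≈ 3.0000
RHS = x ≈ -3.0000
Since 3.0000 ≠ -3.0000, the equation fails at this point, so it cannot hold for every real x for which both sides are defined.
√(x²) = |x|, which differs from x whenever x < 0 (both sides are defined for every real x).

Conclusion: False.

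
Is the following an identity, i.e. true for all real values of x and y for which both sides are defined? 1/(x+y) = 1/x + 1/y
No, this is NOT an identity.

Claim: 1/(x+y) = 1/x + 1/y.
Test a specific point where both sides are defined: x = 1/2, y = 4.
LHS = 1/(x+y) ≈ 0.2222
RHS = 1/x + 1/y ≈ 2.2500
Since 0.2222 ≠ 2.2500, the equation fails at this point, so it cannot hold for all real values of x and y for which both sides are defined.
1/x + 1/y = (x+y)/(xy), which is not 1/(x+y).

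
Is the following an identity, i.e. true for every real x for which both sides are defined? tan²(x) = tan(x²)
Claim: tan²(x) = tan(x²).
Test a specific point where both sides are defined: x = 2π/3.
LHS = tan²(x) ≈ 3.0000
RHS = tan(x²) ≈ 2.9590
Since 3.0000 ≠ 2.9590, the equation fails at this point, so it cannot hold for every real x for which both sides are defined.
tan²(x) means (tan x)², squaring the output; tan(x²) squares the input. These are different functions.

Conclusion: No, this is NOT an identity.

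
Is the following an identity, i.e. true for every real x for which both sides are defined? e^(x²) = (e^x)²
Claim: e^(x²) = (e^x)².
Test a specific point where both sides are defined: x = 3/2.
LHS = e^(x²) ≈ 9.4877
RHS = (e^x)² ≈ 20.0855
Since 9.4877 ≠ 20.0855, the equation fails at this point, so it cannot hold for every real x for which both sides are defined.
(e^x)² = e^(2x), and 2x ≠ x² in general.

Conclusion: No, this is NOT an identity.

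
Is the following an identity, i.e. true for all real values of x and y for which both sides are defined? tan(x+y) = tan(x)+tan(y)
No, this is NOT an identity.

Claim: tan(x+y) = tan(x)+tan(y).
Test a specific point where both sides are defined: x = π/3, y = 3π/4.
LHS = tan(x+y) ≈ 0.2679
RHS = tan(x)+tan(y) ≈ 0.7321
Since 0.2679 ≠ 0.7321, the equation fails at this point, so it cannot hold for all real values of x and y for which both sides are defined.
The correct formula is tan(x+y) = (tan(x) + tan(y))/(1 - tan(x)tan(y)).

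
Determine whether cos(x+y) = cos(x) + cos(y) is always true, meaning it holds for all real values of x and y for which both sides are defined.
No, this is NOT an identity.

Claim: cos(x+y) = cos(x) + cos(y).
Test a specific point where both sides are defined: x = π/6, y = 2π/3.
LHS = cos(x+y) ≈ -0.8660
RHS = cos(x) + cos(y) ≈ 0.3660
Since -0.8660 ≠ 0.3660, the equation fails at this point, so it cannot hold for all real values of x and y for which both sides are defined.
The correct expansion is cos(x+y) = cos(x)cos(y) - sin(x)sin(y); cosine is not additive.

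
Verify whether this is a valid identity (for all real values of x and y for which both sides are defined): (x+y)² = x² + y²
Claim: (x+y)² = x² + y².
Test a specific point where both sides are defined: x = -2, y = 1/2.
LHS = (x+y)² ≈ 2.2500
RHS = x² + y² ≈ 4.2500
Since 2.2500 ≠ 4.2500, the equation fails at this point, so it cannot hold for all real values of x and y for which both sides are defined.
The correct expansion is (x+y)² = x² + 2xy + y²; the cross term 2xy is missing.

Conclusion: No, this is NOT an identity.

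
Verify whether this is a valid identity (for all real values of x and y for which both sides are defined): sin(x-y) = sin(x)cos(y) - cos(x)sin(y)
Yes, this is an identity.

Claim: sin(x-y) = sin(x)cos(y) - cos(x)sin(y).
Reasoning: Replace y by -y in sin(x+y) = sin(x)cos(y) + cos(x)sin(y) and use cos(-y) = cos(y), sin(-y) = -sin(y): sin(x-y) = sin(x)cos(y) - cos(x)sin(y).
So the two sides agree for all real values of x and y for which both sides are defined.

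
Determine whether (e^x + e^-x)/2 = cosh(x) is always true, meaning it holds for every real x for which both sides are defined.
Claim: (e^x + e^-x)/2 = cosh(x).
Reasoning: This is exactly the definition of the hyperbolic cosine: cosh(x) := (e^x + e^-x)/2.
So the two sides agree for every real x for which both sides are defined.

Conclusion: Yes, this is an identity.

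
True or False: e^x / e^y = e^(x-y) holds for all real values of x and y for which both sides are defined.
True.

Claim: e^x / e^y = e^(x-y).
Reasoning: 1/e^y = e^(-y), so e^x / e^y = e^x · e^(-y) = e^(x + (-y)) = e^(x-y) by the product rule for exponents.
So the two sides agree for all real values of x and y for which both sides are defined.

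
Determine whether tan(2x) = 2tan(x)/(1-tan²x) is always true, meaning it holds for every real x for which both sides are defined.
Claim: tan(2x) = 2tan(x)/(1-tan²x).
Reasoning: tan(2x) = sin(2x)/cos(2x) = 2sin(x)cos(x) / (cos²x - sin²x). Divide numerator and denominator by cos²x: 2tan(x) / (1 - tan²x).
So the two sides agree for every real x for which both sides are defined.

Conclusion: Yes, this is an identity.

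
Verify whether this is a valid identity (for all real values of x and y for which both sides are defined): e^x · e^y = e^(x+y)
Yes, this is an identity.

Claim: e^x · e^y = e^(x+y).
Reasoning: This is the law of exponents for a common base: multiplying powers adds exponents. E.g. from the series, (Σ x^j/j!)(Σ y^k/k!) = Σ_m (Σ_{j+k=m} x^j y^k/(j!k!)) = Σ_m (x+y)^m/m! by the binomial theorem.
So the two sides agree for all real values of x and y for which both sides are defined.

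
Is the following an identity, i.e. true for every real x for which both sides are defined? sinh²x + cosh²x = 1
No, this is NOT an identity.

Claim: sinh²x + cosh²x = 1.
Test a specific point where both sides are defined: x = -3.
LHS = sinh²x + cosh²x ≈ 201.7156
RHS = 1 ≈ 1.0000
Since 201.7156 ≠ 1.0000, the equation fails at this point, so it cannot hold for every real x for which both sides are defined.
The correct hyperbolic identity is cosh²x - sinh²x = 1 (a difference); the sum sinh²x + cosh²x equals cosh(2x).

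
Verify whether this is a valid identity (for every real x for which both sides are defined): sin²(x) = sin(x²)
No, this is NOT an identity.

Claim: sin²(x) = sin(x²).
Test a specific point where both sides are defined: x = 2π/3.
LHS = sin²(x) ≈ 0.7500
RHS = sin(x²) ≈ -0.9474
Since 0.7500 ≠ -0.9474, the equation fails at this point, so it cannot hold for every real x for which both sides are defined.
sin²(x) means (sin x)², squaring the output; sin(x²) squares the input. These are different functions.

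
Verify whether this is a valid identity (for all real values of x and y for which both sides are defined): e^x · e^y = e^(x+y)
Claim: e^x · e^y = e^(x+y).
Reasoning: This is the law of exponents for a common base: multiplying powers adds exponents. E.g. from the series, (Σ x^j/j!)(Σ y^k/k!) = Σ_m (Σ_{j+k=m} x^j y^k/(j!k!)) = Σ_m (x+y)^m/m! by the binomial theorem.
So the two sides agree for all real values of x and y for which both sides are defined.

Conclusion: Yes, this is an identity.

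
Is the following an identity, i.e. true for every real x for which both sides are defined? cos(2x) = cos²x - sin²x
Claim: cos(2x) = cos²x - sin²x.
Reasoning: Put y = x in the addition formula cos(x+y) = cos(x)cos(y) - sin(x)sin(y): cos(2x) = cos²x - sin²x.
So the two sides agree for every real x for which both sides are defined.

Conclusion: Yes, this is an identity.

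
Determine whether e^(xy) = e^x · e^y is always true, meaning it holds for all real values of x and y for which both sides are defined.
Claim: e^(xy) = e^x · e^y.
Test a specific point where both sides are defined: x = 1/2, y = 1.
LHS = e^(xy) ≈ 1.6487
RHS = e^x · e^y ≈ 4.4817
Since 1.6487 ≠ 4.4817, the equation fails at this point, so it cannot hold for all real values of x and y for which both sides are defined.
e^x · e^y = e^(x+y), not e^(xy).

Conclusion: No, this is NOT an identity.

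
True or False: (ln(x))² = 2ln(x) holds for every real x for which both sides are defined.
False.

Claim: (ln(x))² = 2ln(x).
Test a specific point where both sides are defined: x = 4.
LHS = (ln(x))² ≈ 1.9218
RHS = 2ln(x) ≈ 2.7726
Since 1.9218 ≠ 2.7726, the equation fails at this point, so it cannot hold for every real x for which both sides are defined.
2ln(x) equals ln(x²), which is not the same as (ln x)².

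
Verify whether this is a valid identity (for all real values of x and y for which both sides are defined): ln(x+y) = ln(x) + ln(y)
No, this is NOT an identity.

Claim: ln(x+y) = ln(x) + ln(y).
Test a specific point where both sides are defined: x = 1, y = 5.
LHS = ln(x+y) ≈ 1.7918
RHS = ln(x) + ln(y) ≈ 1.6094
Since 1.7918 ≠ 1.6094, the equation fails at this point, so it cannot hold for all real values of x and y for which both sides are defined.
ln(x) + ln(y) = ln(xy), not ln(x+y).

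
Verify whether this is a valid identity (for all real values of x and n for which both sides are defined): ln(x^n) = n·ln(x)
Claim: ln(x^n) = n·ln(x).
Reasoning: The right side requires x > 0. For x > 0, x^n = (e^(ln x))^n = e^(n·ln x), so taking ln of both sides gives ln(x^n) = n·ln(x).
So the two sides agree for all real values of x and n for which both sides are defined.

Conclusion: Yes, this is an identity.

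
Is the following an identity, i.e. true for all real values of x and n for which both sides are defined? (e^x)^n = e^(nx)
Yes, this is an identity.

Claim: (e^x)^n = e^(nx).
Reasoning: e^x is a positive real number, and for a positive base B and real exponent n, B^n = e^(n·ln B). With B = e^x, ln B = x, so (e^x)^n = e^(n·x).
So the two sides agree for all real values of x and n for which both sides are defined.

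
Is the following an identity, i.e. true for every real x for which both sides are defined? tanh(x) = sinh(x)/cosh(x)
Yes, this is an identity.

Claim: tanh(x) = sinh(x)/cosh(x).
Reasoning: tanh(x) is defined as sinh(x)/cosh(x) = (e^x - e^-x)/(e^x + e^-x); cosh(x) ≥ 1 is never zero, so this holds for every real x.
So the two sides agree for every real x for which both sides are defined.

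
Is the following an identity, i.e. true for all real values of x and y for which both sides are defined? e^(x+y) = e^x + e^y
No, this is NOT an identity.

Claim: e^(x+y) = e^x + e^y.
Test a specific point where both sides are defined: x = 1, y = -3.
LHS = e^(x+y) ≈ 0.1353
RHS = e^x + e^y ≈ 2.7681
Since 0.1353 ≠ 2.7681, the equation fails at this point, so it cannot hold for all real values of x and y for which both sides are defined.
The correct rule is e^(x+y) = e^x · e^y (a product, not a sum).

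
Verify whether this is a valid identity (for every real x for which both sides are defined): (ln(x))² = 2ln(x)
Claim: (ln(x))² = 2ln(x).
Test a specific point where both sides are defined: x = 2.
LHS = (ln(x))² ≈ 0.4805
RHS = 2ln(x) ≈ 1.3863
Since 0.4805 ≠ 1.3863, the equation fails at this point, so it cannot hold for every real x for which both sides are defined.
2ln(x) equals ln(x²), which is not the same as (ln x)².

Conclusion: No, this is NOT an identity.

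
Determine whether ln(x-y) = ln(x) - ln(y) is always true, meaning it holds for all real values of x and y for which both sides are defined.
No, this is NOT an identity.

Claim: ln(x-y) = ln(x) - ln(y).
Test a specific point where both sides are defined: x = 4, y = 1/2.
LHS = ln(x-y) ≈ 1.2528
RHS = ln(x) - ln(y) ≈ 2.0794
Since 1.2528 ≠ 2.0794, the equation fails at this point, so it cannot hold for all real values of x and y for which both sides are defined.
ln(x) - ln(y) = ln(x/y), not ln(x-y).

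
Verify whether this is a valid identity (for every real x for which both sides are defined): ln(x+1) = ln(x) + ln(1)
No, this is NOT an identity.

Claim: ln(x+1) = ln(x) + ln(1).
Test a specific point where both sides are defined: x = 2.
LHS = ln(x+1) ≈ 1.0986
RHS = ln(x) + ln(1) ≈ 0.6931
Since 1.0986 ≠ 0.6931, the equation fails at this point, so it cannot hold for every real x for which both sides are defined.
ln(1) = 0, so the right side is just ln(x), which differs from ln(x+1).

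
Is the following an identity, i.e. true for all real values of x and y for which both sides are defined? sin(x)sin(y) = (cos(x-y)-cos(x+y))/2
Claim: sin(x)sin(y) = (cos(x-y)-cos(x+y))/2.
Reasoning: cos(x-y) = cos(x)cos(y) + sin(x)sin(y) and cos(x+y) = cos(x)cos(y) - sin(x)sin(y). Subtracting, cos(x-y) - cos(x+y) = 2sin(x)sin(y); divide by 2.
So the two sides agree for all real values of x and y for which both sides are defined.

Conclusion: Yes, this is an identity.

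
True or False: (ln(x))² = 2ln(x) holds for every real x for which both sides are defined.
False.

Claim: (ln(x))² = 2ln(x).
Test a specific point where both sides are defined: x = 2.
LHS = (ln(x))² ≈ 0.4805
RHS = 2ln(x) ≈ 1.3863
Since 0.4805 ≠ 1.3863, the equation fails at this point, so it cannot hold for every real x for which both sides are defined.
2ln(x) equals ln(x²), which is not the same as (ln x)².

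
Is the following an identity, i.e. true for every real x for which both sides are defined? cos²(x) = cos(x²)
Claim: cos²(x) = cos(x²).
Test a specific point where both sides are defined: x = π/3.
LHS = cos²(x) ≈ 0.2500
RHS = cos(x²) ≈ 0.4566
Since 0.2500 ≠ 0.4566, the equation fails at this point, so it cannot hold for every real x for which both sides are defined.
cos²(x) means (cos x)², squaring the output; cos(x²) squares the input. These are different functions.

Conclusion: No, this is NOT an identity.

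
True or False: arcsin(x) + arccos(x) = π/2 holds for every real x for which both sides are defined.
True.

Claim: arcsin(x) + arccos(x) = π/2.
Reasoning: Both sides are defined for -1 ≤ x ≤ 1. Let θ = arcsin(x), so sin θ = x and θ ∈ [-π/2, π/2]. Then cos(π/2 - θ) = sin θ = x and π/2 - θ ∈ [0, π], which is exactly the range of arccos, so arccos(x) = π/2 - θ. Adding: arcsin(x) + arccos(x) = θ + (π/2 - θ) = π/2.
So the two sides agree for every real x for which both sides are defined.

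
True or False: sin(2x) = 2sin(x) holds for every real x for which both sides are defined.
Claim: sin(2x) = 2sin(x).
Test a specific point where both sides are defined: x = 3π/4.
LHS = sin(2x) ≈ -1.0000
RHS = 2sin(x) ≈ 1.4142
Since -1.0000 ≠ 1.4142, the equation fails at this point, so it cannot hold for every real x for which both sides are defined.
The correct double-angle formula is sin(2x) = 2sin(x)cos(x).

Conclusion: False.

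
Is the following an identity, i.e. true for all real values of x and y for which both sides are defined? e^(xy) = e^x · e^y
No, this is NOT an identity.

Claim: e^(xy) = e^x · e^y.
Test a specific point where both sides are defined: x = 1, y = 5.
LHS = e^(xy) ≈ 148.4132
RHS = e^x · e^y ≈ 403.4288
Since 148.4132 ≠ 403.4288, the equation fails at this point, so it cannot hold for all real values of x and y for which both sides are defined.
e^x · e^y = e^(x+y), not e^(xy).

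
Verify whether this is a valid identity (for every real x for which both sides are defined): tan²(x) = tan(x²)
Claim: tan²(x) = tan(x²).
Test a specific point where both sides are defined: x = 3π/4.
LHS = tan²(x) ≈ 1.0000
RHS = tan(x²) ≈ -0.8977
Since 1.0000 ≠ -0.8977, the equation fails at this point, so it cannot hold for every real x for which both sides are defined.
tan²(x) means (tan x)², squaring the output; tan(x²) squares the input. These are different functions.

Conclusion: No, this is NOT an identity.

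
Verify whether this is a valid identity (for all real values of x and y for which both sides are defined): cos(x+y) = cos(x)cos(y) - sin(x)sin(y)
Claim: cos(x+y) = cos(x)cos(y) - sin(x)sin(y).
Reasoning: By Euler's formula e^(i(x+y)) = e^(ix)·e^(iy) = (cos x + i·sin x)(cos y + i·sin y). The real part of the left side is cos(x+y); the real part of the product is cos(x)cos(y) - sin(x)sin(y) (since i·i = -1).
So the two sides agree for all real values of x and y for which both sides are defined.

Conclusion: Yes, this is an identity.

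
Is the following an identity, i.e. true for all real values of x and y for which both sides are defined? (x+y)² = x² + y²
Claim: (x+y)² = x² + y².
Test a specific point where both sides are defined: x = -3, y = 5.
LHS = (x+y)² ≈ 4.0000
RHS = x² + y² ≈ 34.0000
Since 4.0000 ≠ 34.0000, the equation fails at this point, so it cannot hold for all real values of x and y for which both sides are defined.
The correct expansion is (x+y)² = x² + 2xy + y²; the cross term 2xy is missing.

Conclusion: No, this is NOT an identity.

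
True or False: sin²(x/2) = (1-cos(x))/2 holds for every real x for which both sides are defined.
True.

Claim: sin²(x/2) = (1-cos(x))/2.
Reasoning: Use cos(2θ) = 1 - 2sin²θ with θ = x/2: cos(x) = 1 - 2sin²(x/2). Solving for sin²(x/2) gives (1 - cos(x))/2.
So the two sides agree for every real x for which both sides are defined.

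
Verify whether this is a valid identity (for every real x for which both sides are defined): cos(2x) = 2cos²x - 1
Yes, this is an identity.

Claim: cos(2x) = 2cos²x - 1.
Reasoning: cos(2x) = cos²x - sin²x. Replace sin²x by 1 - cos²x: cos²x - (1 - cos²x) = 2cos²x - 1.
So the two sides agree for every real x for which both sides are defined.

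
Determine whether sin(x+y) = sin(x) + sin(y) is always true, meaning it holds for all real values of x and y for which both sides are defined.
No, this is NOT an identity.

Claim: sin(x+y) = sin(x) + sin(y).
Test a specific point where both sides are defined: x = π/2, y = 3π/4.
LHS = sin(x+y) ≈ -0.7071
RHS = sin(x) + sin(y) ≈ 1.7071
Since -0.7071 ≠ 1.7071, the equation fails at this point, so it cannot hold for all real values of x and y for which both sides are defined.
The correct expansion is sin(x+y) = sin(x)cos(y) + cos(x)sin(y); sine is not additive.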